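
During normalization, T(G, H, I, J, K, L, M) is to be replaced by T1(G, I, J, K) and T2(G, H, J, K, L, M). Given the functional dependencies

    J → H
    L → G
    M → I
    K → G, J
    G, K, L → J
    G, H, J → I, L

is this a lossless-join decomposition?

Yes

Common attributes: T1 ∩ T2 = {G, J, K}.
Closure of {G, J, K}: J → H applies, adding H; G, H, J → I, L applies, adding I, L. So (G, J, K)⁺ = {G, H, I, J, K, L}.
This closure contains every attribute of T1, so T1 ∩ T2 → T1. The join is lossless.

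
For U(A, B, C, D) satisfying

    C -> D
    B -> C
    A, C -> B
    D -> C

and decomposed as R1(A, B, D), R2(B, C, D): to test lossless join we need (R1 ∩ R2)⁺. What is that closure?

R1 ∩ R2 = {B, D}.
B → C applies, adding C
Closure: {B, C, D}.

B, C, D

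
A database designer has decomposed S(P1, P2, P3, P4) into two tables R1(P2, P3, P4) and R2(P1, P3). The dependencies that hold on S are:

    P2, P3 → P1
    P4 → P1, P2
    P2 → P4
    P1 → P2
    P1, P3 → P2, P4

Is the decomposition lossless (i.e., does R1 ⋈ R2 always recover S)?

Common attributes: R1 ∩ R2 = {P3}.
No dependency enlarges {P3}, so (P3)⁺ = {P3}.
The closure contains neither all of R1 = {P2, P3, P4} nor all of R2 = {P1, P3}, so the common attributes are not a superkey of either fragment. The join is lossy.

No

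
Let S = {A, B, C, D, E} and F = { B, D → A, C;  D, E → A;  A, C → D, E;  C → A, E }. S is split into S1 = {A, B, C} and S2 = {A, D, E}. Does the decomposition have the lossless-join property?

Common attributes: S1 ∩ S2 = {A}.
No dependency enlarges {A}, so (A)⁺ = {A}.
The closure contains neither all of S1 = {A, B, C} nor all of S2 = {A, D, E}, so the common attributes are not a superkey of either fragment. The join is lossy.

No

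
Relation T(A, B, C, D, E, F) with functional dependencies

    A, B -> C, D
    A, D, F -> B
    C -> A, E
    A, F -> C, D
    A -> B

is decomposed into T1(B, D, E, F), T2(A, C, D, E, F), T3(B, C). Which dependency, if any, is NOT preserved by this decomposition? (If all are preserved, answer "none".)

A, B → C, D: restricted closure across fragments reaches C, D.
A, D, F → B: restricted closure across fragments reaches B.
C → A, E lies within T2.
A, F → C, D lies within T2.
A → B: restricted closure across fragments reaches B.
Every dependency is enforceable on the fragments, so the decomposition is dependency-preserving.

none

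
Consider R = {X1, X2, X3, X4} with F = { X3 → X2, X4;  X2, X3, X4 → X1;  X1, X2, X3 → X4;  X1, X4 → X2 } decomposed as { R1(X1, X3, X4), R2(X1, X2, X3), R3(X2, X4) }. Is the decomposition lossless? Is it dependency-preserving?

lossless but not dependency-preserving

Lossless test (chase): Rows 1 and 2 agree on X3; apply X3→X2, X4 and equate their X2, X4 entries. Row 1 is now all distinguished symbols — the join is lossless.
Dependency preservation: the restricted closure of {X1, X4} across the fragments never reaches {X2}, so X1, X4 → X2 cannot be enforced without a join — not preserved.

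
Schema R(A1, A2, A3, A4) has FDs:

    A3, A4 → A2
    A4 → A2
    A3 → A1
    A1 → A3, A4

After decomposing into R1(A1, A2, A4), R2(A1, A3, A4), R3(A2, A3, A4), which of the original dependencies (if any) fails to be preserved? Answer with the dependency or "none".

none

A3, A4 → A2 lies within R3.
A4 → A2 lies within R1.
A3 → A1 lies within R2.
A1 → A3, A4 lies within R2.
Every dependency is enforceable on the fragments, so the decomposition is dependency-preserving.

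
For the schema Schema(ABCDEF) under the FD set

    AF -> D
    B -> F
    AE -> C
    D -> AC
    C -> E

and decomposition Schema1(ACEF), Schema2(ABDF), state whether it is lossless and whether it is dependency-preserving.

Lossless test: (AF)⁺ = {ACDEF}, which contains all of one fragment — lossless.
Dependency preservation: the restricted closure of {D} across the fragments never reaches {AC}, so D → AC cannot be enforced without a join — not preserved.

lossless but not dependency-preserving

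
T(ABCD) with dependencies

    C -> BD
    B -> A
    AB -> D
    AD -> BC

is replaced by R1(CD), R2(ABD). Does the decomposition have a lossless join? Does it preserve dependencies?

Lossless test: (D)⁺ = {D}, which is a superkey of neither fragment — lossy.
Dependency preservation: the restricted closure of {C} across the fragments never reaches {BD}, so C → BD cannot be enforced without a join — not preserved.

lossy and not dependency-preserving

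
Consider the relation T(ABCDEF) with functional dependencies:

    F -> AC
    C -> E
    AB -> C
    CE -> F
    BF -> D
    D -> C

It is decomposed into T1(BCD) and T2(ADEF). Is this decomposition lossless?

Yes

Common attributes: T1 ∩ T2 = {D}.
Closure of {D}: D → C applies, adding C; C → E applies, adding E; CE → F applies, adding F; F → AC applies, adding A. So (D)⁺ = {ACDEF}.
This closure contains every attribute of T2, so T1 ∩ T2 → T2. The join is lossless.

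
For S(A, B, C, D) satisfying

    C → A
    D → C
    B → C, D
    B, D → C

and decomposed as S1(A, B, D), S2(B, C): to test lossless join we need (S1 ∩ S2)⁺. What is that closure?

S1 ∩ S2 = {B}.
B → C, D applies, adding C, D
C → A applies, adding A
Closure: {A, B, C, D}.

A, B, C, D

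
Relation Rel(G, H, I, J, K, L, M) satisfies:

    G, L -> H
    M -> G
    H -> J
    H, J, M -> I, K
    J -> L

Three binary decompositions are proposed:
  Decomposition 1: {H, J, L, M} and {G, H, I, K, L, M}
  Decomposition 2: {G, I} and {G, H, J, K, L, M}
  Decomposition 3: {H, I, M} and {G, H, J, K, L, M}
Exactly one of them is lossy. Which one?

Decomposition 1: common = {H, L, M}, closure = {G, H, I, J, K, L, M} → lossless.
Decomposition 2: common = {G}, closure = {G} → lossy.
Decomposition 3: common = {H, M}, closure = {G, H, I, J, K, L, M} → lossless.

Decomposition 2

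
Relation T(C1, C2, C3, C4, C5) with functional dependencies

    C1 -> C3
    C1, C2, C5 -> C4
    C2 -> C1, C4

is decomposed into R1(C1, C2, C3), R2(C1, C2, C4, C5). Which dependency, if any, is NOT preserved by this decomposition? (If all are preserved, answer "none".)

none

C1 → C3 lies within R1.
C1, C2, C5 → C4 lies within R2.
C2 → C1, C4 lies within R2.
Every dependency is enforceable on the fragments, so the decomposition is dependency-preserving.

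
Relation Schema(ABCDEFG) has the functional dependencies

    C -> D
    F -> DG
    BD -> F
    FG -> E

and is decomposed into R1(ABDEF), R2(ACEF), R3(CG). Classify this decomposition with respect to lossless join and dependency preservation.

Lossless test (chase): Rows 2 and 3 agree on C; apply C→D and equate their D entries. Rows 1 and 2 agree on F; apply F→DG and equate their DG entries. No row becomes fully distinguished — the join is lossy.
Dependency preservation: the restricted closure of {C} across the fragments never reaches {D}, so C → D cannot be enforced without a join — not preserved.

lossy and not dependency-preserving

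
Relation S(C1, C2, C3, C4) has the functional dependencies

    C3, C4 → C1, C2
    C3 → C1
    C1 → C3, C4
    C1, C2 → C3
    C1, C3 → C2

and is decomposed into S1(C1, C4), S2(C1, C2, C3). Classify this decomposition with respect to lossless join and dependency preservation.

lossless and dependency-preserving

Lossless test: (C1)⁺ = {C1, C2, C3, C4}, which contains all of one fragment — lossless.
Dependency preservation: C3, C4 → C1, C2; C1 → C3, C4 are not contained in any single fragment, but the restricted closure of each left-hand side across the fragments still reaches the right-hand side; the remaining FDs each lie inside some fragment. All dependencies are preserved.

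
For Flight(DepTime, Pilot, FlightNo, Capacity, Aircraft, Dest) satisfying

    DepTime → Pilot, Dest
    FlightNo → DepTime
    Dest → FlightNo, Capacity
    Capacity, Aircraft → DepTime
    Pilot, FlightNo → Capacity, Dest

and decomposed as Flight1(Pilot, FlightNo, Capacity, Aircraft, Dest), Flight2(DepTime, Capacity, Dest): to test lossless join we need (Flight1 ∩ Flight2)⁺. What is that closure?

Flight1 ∩ Flight2 = {Capacity, Dest}.
Dest → FlightNo, Capacity applies, adding FlightNo
FlightNo → DepTime applies, adding DepTime
DepTime → Pilot, Dest applies, adding Pilot
Closure: {DepTime, Pilot, FlightNo, Capacity, Dest}.

DepTime, Pilot, FlightNo, Capacity, Dest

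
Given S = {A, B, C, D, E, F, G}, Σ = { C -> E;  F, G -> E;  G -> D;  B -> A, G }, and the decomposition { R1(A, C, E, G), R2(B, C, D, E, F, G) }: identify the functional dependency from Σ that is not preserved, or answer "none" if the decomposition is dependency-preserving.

Check B → A, G: no single fragment contains all of {A, B, G}, and the restricted closure of {B} across the fragments never reaches {A, G}.
C → E is preserved.
F, G → E is preserved.
G → D is preserved.

B -> A, G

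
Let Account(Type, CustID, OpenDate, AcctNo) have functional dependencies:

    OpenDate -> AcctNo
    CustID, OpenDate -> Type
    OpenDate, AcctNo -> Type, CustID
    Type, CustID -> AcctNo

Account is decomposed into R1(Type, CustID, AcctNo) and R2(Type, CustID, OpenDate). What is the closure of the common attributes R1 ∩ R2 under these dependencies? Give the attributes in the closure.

R1 ∩ R2 = {Type, CustID}.
Type, CustID → AcctNo applies, adding AcctNo
Closure: {Type, CustID, AcctNo}.

Type, CustID, AcctNo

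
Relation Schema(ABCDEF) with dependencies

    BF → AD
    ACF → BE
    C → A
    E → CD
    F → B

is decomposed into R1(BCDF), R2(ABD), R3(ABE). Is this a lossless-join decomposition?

Chase test. Columns are ABCDEF; row i has aⱼ where attribute j ∈ Ri, else bᵢⱼ.
Initial tableau (one row per fragment):
  row 1: b11 a2 a3 a4 b15 a6
  row 2: a1 a2 b23 a4 b25 b26
  row 3: a1 a2 b33 b34 a5 b36
No row becomes fully distinguished — the join is lossy.

No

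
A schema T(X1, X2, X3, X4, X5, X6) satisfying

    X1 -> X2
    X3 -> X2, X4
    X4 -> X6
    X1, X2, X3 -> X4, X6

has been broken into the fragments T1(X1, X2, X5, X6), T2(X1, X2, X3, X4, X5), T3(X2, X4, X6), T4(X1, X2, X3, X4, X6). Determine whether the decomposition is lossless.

Yes

Chase test. Columns are X1, X2, X3, X4, X5, X6; row i has aⱼ where attribute j ∈ Ti, else bᵢⱼ.
Initial tableau (one row per fragment):
  row 1: a1 a2 b13 b14 a5 a6
  row 2: a1 a2 a3 a4 a5 b26
  row 3: b31 a2 b33 a4 b35 a6
  row 4: a1 a2 a3 a4 b45 a6
Rows 2 and 3 agree on X4; apply X4→X6 and equate their X6 entries.
Row 2 is now all distinguished symbols — the join is lossless.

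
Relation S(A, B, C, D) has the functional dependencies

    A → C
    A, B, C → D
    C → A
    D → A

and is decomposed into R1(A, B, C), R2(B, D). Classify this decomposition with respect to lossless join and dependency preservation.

Lossless test: (B)⁺ = {B}, which is a superkey of neither fragment — lossy.
Dependency preservation: the restricted closure of {A, B, C} across the fragments never reaches {D}, so A, B, C → D cannot be enforced without a join — not preserved.

lossy and not dependency-preserving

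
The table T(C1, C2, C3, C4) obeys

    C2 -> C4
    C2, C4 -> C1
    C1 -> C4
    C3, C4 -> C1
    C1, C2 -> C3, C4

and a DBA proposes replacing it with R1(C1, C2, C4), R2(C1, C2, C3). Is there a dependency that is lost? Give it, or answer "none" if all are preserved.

Check C3, C4 → C1: no single fragment contains all of {C1, C3, C4}, and the restricted closure of {C3, C4} across the fragments never reaches {C1}.
C2 → C4 is preserved.
C2, C4 → C1 is preserved.
C1 → C4 is preserved.
C1, C2 → C3, C4 is preserved.

C3, C4 -> C1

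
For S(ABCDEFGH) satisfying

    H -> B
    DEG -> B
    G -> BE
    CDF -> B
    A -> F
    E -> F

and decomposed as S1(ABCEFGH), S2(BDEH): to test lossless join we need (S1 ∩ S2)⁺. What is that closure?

S1 ∩ S2 = {BEH}.
E → F applies, adding F
Closure: {BEFH}.

BEFH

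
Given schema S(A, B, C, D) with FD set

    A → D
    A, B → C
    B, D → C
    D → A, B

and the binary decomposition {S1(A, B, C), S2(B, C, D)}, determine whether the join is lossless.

Common attributes: S1 ∩ S2 = {B, C}.
No dependency enlarges {B, C}, so (B, C)⁺ = {B, C}.
The closure contains neither all of S1 = {A, B, C} nor all of S2 = {B, C, D}, so the common attributes are not a superkey of either fragment. The join is lossy.

No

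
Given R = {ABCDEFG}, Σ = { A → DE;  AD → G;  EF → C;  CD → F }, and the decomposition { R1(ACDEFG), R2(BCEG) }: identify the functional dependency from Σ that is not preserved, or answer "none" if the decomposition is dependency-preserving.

A → DE lies within R1.
AD → G lies within R1.
EF → C lies within R1.
CD → F lies within R1.
Every dependency is enforceable on the fragments, so the decomposition is dependency-preserving.

none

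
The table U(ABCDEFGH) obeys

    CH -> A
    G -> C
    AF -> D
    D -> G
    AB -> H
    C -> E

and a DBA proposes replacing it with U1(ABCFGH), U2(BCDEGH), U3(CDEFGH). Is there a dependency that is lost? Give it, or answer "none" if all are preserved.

Check AF → D: no single fragment contains all of {ADF}, and the restricted closure of {AF} across the fragments never reaches {D}.
CH → A is preserved.
G → C is preserved.
D → G is preserved.
AB → H is preserved.
C → E is preserved.

AF -> D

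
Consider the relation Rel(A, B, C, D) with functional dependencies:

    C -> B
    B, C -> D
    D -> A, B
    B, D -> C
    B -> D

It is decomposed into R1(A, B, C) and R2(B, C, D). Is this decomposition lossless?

Common attributes: R1 ∩ R2 = {B, C}.
Closure of {B, C}: B, C → D applies, adding D; D → A, B applies, adding A. So (B, C)⁺ = {A, B, C, D}.
This closure contains every attribute of R1, so R1 ∩ R2 → R1. The join is lossless.

Yes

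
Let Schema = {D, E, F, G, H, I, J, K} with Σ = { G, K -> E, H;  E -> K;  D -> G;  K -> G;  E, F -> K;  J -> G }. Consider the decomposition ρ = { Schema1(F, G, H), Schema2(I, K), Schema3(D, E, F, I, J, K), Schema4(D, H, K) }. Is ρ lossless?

No

Chase test. Columns are D, E, F, G, H, I, J, K; row i has aⱼ where attribute j ∈ Schemai, else bᵢⱼ.
Initial tableau (one row per fragment):
  row 1: b11 b12 a3 a4 a5 b16 b17 b18
  row 2: b21 b22 b23 b24 b25 a6 b27 a8
  row 3: a1 a2 a3 b34 b35 a6 a7 a8
  row 4: a1 b42 b43 b44 a5 b46 b47 a8
Rows 3 and 4 agree on D; apply D→G and equate their G entries.
Rows 2 and 3 agree on K; apply K→G and equate their G entries.
Rows 2 and 3 agree on G, K; apply G, K→E, H and equate their E, H entries.
Rows 2 and 4 agree on G, K; apply G, K→E, H and equate their E, H entries.
No row becomes fully distinguished — the join is lossy.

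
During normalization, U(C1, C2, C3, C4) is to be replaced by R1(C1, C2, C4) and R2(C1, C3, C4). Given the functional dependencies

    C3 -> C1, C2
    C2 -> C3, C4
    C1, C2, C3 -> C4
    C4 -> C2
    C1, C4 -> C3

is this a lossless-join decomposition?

Yes

Common attributes: R1 ∩ R2 = {C1, C4}.
Closure of {C1, C4}: C4 → C2 applies, adding C2; C1, C4 → C3 applies, adding C3. So (C1, C4)⁺ = {C1, C2, C3, C4}.
This closure contains every attribute of R1, so R1 ∩ R2 → R1. The join is lossless.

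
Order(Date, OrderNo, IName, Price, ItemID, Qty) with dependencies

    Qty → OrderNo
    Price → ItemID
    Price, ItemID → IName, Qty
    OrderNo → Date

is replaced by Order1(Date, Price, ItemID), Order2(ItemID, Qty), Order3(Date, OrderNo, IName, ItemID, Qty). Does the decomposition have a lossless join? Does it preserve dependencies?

Lossless test (chase): Rows 2 and 3 agree on Qty; apply Qty→OrderNo and equate their OrderNo entries. Rows 2 and 3 agree on OrderNo; apply OrderNo→Date and equate their Date entries. No row becomes fully distinguished — the join is lossy.
Dependency preservation: the restricted closure of {Price, ItemID} across the fragments never reaches {IName, Qty}, so Price, ItemID → IName, Qty cannot be enforced without a join — not preserved.

lossy and not dependency-preserving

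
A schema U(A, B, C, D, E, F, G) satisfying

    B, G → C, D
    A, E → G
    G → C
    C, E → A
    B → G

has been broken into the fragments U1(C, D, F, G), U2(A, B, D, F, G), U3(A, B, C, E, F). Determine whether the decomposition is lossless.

Yes

Chase test. Columns are A, B, C, D, E, F, G; row i has aⱼ where attribute j ∈ Ui, else bᵢⱼ.
Initial tableau (one row per fragment):
  row 1: b11 b12 a3 a4 b15 a6 a7
  row 2: a1 a2 b23 a4 b25 a6 a7
  row 3: a1 a2 a3 b34 a5 a6 b37
Rows 1 and 2 agree on G; apply G→C and equate their C entries.
Rows 2 and 3 agree on B; apply B→G and equate their G entries.
Rows 2 and 3 agree on B, G; apply B, G→C, D and equate their C, D entries.
Row 3 is now all distinguished symbols — the join is lossless.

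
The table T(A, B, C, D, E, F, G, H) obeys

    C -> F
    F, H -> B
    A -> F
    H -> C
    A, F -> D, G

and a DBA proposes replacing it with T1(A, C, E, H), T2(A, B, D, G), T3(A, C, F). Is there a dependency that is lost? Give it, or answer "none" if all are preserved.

Check F, H → B: no single fragment contains all of {B, F, H}, and the restricted closure of {F, H} across the fragments never reaches {B}.
C → F is preserved.
A → F is preserved.
H → C is preserved.
A, F → D, G is preserved.

F, H -> B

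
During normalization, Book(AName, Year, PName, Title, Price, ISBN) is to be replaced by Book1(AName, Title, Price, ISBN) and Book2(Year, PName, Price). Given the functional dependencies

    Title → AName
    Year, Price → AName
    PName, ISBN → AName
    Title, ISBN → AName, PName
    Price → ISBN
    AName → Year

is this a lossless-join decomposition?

Common attributes: Book1 ∩ Book2 = {Price}.
Closure of {Price}: Price → ISBN applies, adding ISBN. So (Price)⁺ = {Price, ISBN}.
The closure contains neither all of Book1 = {AName, Title, Price, ISBN} nor all of Book2 = {Year, PName, Price}, so the common attributes are not a superkey of either fragment. The join is lossy.

No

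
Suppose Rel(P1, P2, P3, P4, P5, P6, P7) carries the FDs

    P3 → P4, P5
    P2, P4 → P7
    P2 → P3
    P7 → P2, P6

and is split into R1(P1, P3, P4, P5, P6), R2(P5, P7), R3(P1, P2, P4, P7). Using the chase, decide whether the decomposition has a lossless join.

Chase test. Columns are P1, P2, P3, P4, P5, P6, P7; row i has aⱼ where attribute j ∈ Ri, else bᵢⱼ.
Initial tableau (one row per fragment):
  row 1: a1 b12 a3 a4 a5 a6 b17
  row 2: b21 b22 b23 b24 a5 b26 a7
  row 3: a1 a2 b33 a4 b35 b36 a7
Rows 2 and 3 agree on P7; apply P7→P2, P6 and equate their P2, P6 entries.
Rows 2 and 3 agree on P2; apply P2→P3 and equate their P3 entries.
Rows 2 and 3 agree on P3; apply P3→P4, P5 and equate their P4, P5 entries.
No row becomes fully distinguished — the join is lossy.

No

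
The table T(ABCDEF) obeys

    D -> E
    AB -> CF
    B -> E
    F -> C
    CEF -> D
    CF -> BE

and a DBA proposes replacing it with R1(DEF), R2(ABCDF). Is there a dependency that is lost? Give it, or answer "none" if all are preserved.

B -> E

Check B → E: no single fragment contains all of {BE}, and the restricted closure of {B} across the fragments never reaches {E}.
D → E is preserved.
AB → CF is preserved.
F → C is preserved.
CEF → D is preserved.
CF → BE is preserved.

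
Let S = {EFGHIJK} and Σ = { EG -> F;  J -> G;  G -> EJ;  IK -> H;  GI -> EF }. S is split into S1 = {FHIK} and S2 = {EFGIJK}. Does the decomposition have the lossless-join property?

Common attributes: S1 ∩ S2 = {FIK}.
Closure of {FIK}: IK → H applies, adding H. So (FIK)⁺ = {FHIK}.
This closure contains every attribute of S1, so S1 ∩ S2 → S1. The join is lossless.

Yes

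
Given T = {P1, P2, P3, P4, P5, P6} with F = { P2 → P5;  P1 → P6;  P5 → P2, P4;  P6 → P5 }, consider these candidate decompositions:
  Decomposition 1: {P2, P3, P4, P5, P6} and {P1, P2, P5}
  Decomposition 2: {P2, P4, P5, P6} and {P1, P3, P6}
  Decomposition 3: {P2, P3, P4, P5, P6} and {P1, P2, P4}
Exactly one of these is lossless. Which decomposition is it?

Decomposition 2

Decomposition 1: common = {P2, P5}, closure = {P2, P4, P5} → lossy.
Decomposition 2: common = {P6}, closure = {P2, P4, P5, P6} → lossless.
Decomposition 3: common = {P2, P4}, closure = {P2, P4, P5} → lossy.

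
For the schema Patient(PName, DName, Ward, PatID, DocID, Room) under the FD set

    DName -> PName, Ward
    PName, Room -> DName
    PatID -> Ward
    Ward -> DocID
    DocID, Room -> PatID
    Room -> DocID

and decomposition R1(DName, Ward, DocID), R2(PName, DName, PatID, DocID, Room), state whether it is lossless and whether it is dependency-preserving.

Lossless test: (DName, DocID)⁺ = {PName, DName, Ward, DocID}, which contains all of one fragment — lossless.
Dependency preservation: the restricted closure of {PatID} across the fragments never reaches {Ward}, so PatID → Ward cannot be enforced without a join — not preserved.

lossless but not dependency-preserving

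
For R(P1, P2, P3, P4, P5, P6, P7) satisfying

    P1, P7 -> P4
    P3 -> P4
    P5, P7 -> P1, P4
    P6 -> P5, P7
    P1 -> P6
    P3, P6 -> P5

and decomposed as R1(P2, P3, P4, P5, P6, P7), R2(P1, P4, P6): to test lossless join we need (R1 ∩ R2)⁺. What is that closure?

R1 ∩ R2 = {P4, P6}.
P6 → P5, P7 applies, adding P5, P7
P5, P7 → P1, P4 applies, adding P1
Closure: {P1, P4, P5, P6, P7}.

P1, P4, P5, P6, P7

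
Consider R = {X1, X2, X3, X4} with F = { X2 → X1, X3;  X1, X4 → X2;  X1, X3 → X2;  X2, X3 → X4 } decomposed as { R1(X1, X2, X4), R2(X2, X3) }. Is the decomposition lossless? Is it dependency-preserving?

Lossless test: (X2)⁺ = {X1, X2, X3, X4}, which contains all of one fragment — lossless.
Dependency preservation: the restricted closure of {X1, X3} across the fragments never reaches {X2}, so X1, X3 → X2 cannot be enforced without a join — not preserved.

lossless but not dependency-preserving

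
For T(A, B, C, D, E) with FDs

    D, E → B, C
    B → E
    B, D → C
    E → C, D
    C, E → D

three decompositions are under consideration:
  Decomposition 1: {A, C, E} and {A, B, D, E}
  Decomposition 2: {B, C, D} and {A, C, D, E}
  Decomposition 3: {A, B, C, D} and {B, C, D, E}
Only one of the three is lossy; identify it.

Decomposition 1: common = {A, E}, closure = {A, B, C, D, E} → lossless.
Decomposition 2: common = {C, D}, closure = {C, D} → lossy.
Decomposition 3: common = {B, C, D}, closure = {B, C, D, E} → lossless.

Decomposition 2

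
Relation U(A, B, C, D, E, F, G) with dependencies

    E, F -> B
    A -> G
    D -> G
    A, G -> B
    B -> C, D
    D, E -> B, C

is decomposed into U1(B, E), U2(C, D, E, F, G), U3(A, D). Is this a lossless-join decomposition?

Chase test. Columns are A, B, C, D, E, F, G; row i has aⱼ where attribute j ∈ Ui, else bᵢⱼ.
Initial tableau (one row per fragment):
  row 1: b11 a2 b13 b14 a5 b16 b17
  row 2: b21 b22 a3 a4 a5 a6 a7
  row 3: a1 b32 b33 a4 b35 b36 b37
Rows 2 and 3 agree on D; apply D→G and equate their G entries.
No row becomes fully distinguished — the join is lossy.

No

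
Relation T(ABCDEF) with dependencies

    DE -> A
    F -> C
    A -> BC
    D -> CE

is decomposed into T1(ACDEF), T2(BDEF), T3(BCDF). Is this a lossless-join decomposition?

Chase test. Columns are ABCDEF; row i has aⱼ where attribute j ∈ Ti, else bᵢⱼ.
Initial tableau (one row per fragment):
  row 1: a1 b12 a3 a4 a5 a6
  row 2: b21 a2 b23 a4 a5 a6
  row 3: b31 a2 a3 a4 b35 a6
Rows 1 and 2 agree on DE; apply DE→A and equate their A entries.
Rows 1 and 2 agree on F; apply F→C and equate their C entries.
Rows 1 and 2 agree on A; apply A→BC and equate their BC entries.
Rows 1 and 3 agree on D; apply D→CE and equate their CE entries.
Rows 1 and 3 agree on DE; apply DE→A and equate their A entries.
Row 1 is now all distinguished symbols — the join is lossless.

Yes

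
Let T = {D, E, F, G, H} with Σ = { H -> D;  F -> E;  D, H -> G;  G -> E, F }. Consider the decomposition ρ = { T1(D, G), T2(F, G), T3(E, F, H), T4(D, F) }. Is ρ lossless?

Chase test. Columns are D, E, F, G, H; row i has aⱼ where attribute j ∈ Ti, else bᵢⱼ.
Initial tableau (one row per fragment):
  row 1: a1 b12 b13 a4 b15
  row 2: b21 b22 a3 a4 b25
  row 3: b31 a2 a3 b34 a5
  row 4: a1 b42 a3 b44 b45
Rows 2 and 3 agree on F; apply F→E and equate their E entries.
Rows 2 and 4 agree on F; apply F→E and equate their E entries.
Rows 1 and 2 agree on G; apply G→E, F and equate their E, F entries.
No row becomes fully distinguished — the join is lossy.

No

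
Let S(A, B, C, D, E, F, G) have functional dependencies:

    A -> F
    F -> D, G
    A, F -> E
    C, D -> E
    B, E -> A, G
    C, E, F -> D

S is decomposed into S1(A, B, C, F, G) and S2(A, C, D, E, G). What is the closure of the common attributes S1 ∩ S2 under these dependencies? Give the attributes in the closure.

A, C, D, E, F, G

S1 ∩ S2 = {A, C, G}.
A → F applies, adding F
F → D, G applies, adding D
A, F → E applies, adding E
Closure: {A, C, D, E, F, G}.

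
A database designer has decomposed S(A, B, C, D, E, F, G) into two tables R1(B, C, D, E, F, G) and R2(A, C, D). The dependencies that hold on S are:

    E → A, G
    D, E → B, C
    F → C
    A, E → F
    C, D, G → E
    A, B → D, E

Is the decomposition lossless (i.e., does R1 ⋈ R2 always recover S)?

Common attributes: R1 ∩ R2 = {C, D}.
No dependency enlarges {C, D}, so (C, D)⁺ = {C, D}.
The closure contains neither all of R1 = {B, C, D, E, F, G} nor all of R2 = {A, C, D}, so the common attributes are not a superkey of either fragment. The join is lossy.

No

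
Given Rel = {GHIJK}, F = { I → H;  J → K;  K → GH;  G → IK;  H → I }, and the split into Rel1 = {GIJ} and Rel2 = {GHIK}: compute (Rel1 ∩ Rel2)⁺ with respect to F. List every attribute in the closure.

Rel1 ∩ Rel2 = {GI}.
I → H applies, adding H
G → IK applies, adding K
Closure: {GHIK}.

GHIK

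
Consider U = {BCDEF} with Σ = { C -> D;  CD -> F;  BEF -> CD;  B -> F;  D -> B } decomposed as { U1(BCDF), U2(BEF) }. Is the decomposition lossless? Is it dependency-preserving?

lossy and not dependency-preserving

Lossless test: (BF)⁺ = {BF}, which is a superkey of neither fragment — lossy.
Dependency preservation: the restricted closure of {BEF} across the fragments never reaches {CD}, so BEF → CD cannot be enforced without a join — not preserved.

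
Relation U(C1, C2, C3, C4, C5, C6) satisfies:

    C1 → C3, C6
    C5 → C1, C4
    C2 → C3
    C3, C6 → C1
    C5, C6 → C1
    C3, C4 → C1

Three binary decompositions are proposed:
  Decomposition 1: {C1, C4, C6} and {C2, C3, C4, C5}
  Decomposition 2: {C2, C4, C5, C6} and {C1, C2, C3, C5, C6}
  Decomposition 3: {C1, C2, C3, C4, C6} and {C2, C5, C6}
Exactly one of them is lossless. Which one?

Decomposition 2

Decomposition 1: common = {C4}, closure = {C4} → lossy.
Decomposition 2: common = {C2, C5, C6}, closure = {C1, C2, C3, C4, C5, C6} → lossless.
Decomposition 3: common = {C2, C6}, closure = {C1, C2, C3, C6} → lossy.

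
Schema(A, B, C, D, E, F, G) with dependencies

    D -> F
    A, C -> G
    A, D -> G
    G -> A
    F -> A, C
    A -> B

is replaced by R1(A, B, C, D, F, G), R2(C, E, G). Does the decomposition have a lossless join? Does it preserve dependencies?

lossy but dependency-preserving

Lossless test: (C, G)⁺ = {A, B, C, G}, which is a superkey of neither fragment — lossy.
Dependency preservation: every FD's attributes lie within a single fragment, so each can be enforced locally — preserved.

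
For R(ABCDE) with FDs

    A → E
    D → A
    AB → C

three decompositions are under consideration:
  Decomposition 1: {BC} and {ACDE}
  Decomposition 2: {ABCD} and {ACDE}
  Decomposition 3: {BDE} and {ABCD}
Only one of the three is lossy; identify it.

Decomposition 1

Decomposition 1: common = {C}, closure = {C} → lossy.
Decomposition 2: common = {ACD}, closure = {ACDE} → lossless.
Decomposition 3: common = {BD}, closure = {ABCDE} → lossless.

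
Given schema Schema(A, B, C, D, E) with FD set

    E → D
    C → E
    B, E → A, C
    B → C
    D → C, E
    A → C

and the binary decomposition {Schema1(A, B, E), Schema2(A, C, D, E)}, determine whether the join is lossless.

Common attributes: Schema1 ∩ Schema2 = {A, E}.
Closure of {A, E}: E → D applies, adding D; D → C, E applies, adding C. So (A, E)⁺ = {A, C, D, E}.
This closure contains every attribute of Schema2, so Schema1 ∩ Schema2 → Schema2. The join is lossless.

Yes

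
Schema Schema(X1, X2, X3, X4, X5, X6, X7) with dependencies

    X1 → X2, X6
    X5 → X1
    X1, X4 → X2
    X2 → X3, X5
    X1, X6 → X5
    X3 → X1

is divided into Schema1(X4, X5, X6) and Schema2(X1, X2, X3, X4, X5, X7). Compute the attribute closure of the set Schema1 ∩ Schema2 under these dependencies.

Schema1 ∩ Schema2 = {X4, X5}.
X5 → X1 applies, adding X1
X1, X4 → X2 applies, adding X2
X2 → X3, X5 applies, adding X3
X1 → X2, X6 applies, adding X6
Closure: {X1, X2, X3, X4, X5, X6}.

X1, X2, X3, X4, X5, X6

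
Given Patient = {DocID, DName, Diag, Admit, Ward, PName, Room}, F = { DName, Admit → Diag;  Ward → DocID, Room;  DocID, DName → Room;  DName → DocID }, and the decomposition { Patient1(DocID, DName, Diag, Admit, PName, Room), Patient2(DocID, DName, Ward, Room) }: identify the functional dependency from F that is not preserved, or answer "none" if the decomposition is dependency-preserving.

DName, Admit → Diag lies within Patient1.
Ward → DocID, Room lies within Patient2.
DocID, DName → Room lies within Patient1.
DName → DocID lies within Patient1.
Every dependency is enforceable on the fragments, so the decomposition is dependency-preserving.

none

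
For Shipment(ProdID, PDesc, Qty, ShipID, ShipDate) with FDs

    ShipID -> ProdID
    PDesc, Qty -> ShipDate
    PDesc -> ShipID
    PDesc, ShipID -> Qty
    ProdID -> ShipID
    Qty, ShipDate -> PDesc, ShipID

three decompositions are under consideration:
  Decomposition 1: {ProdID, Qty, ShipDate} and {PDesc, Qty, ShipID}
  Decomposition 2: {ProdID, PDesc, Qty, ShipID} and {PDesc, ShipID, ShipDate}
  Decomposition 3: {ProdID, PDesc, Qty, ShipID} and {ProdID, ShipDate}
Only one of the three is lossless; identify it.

Decomposition 1: common = {Qty}, closure = {Qty} → lossy.
Decomposition 2: common = {PDesc, ShipID}, closure = {ProdID, PDesc, Qty, ShipID, ShipDate} → lossless.
Decomposition 3: common = {ProdID}, closure = {ProdID, ShipID} → lossy.

Decomposition 2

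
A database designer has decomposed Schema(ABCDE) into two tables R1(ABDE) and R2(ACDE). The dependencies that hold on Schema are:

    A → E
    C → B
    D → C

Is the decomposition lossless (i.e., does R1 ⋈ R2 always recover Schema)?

Common attributes: R1 ∩ R2 = {ADE}.
Closure of {ADE}: D → C applies, adding C; C → B applies, adding B. So (ADE)⁺ = {ABCDE}.
This closure contains every attribute of R1, so R1 ∩ R2 → R1. The join is lossless.

Yes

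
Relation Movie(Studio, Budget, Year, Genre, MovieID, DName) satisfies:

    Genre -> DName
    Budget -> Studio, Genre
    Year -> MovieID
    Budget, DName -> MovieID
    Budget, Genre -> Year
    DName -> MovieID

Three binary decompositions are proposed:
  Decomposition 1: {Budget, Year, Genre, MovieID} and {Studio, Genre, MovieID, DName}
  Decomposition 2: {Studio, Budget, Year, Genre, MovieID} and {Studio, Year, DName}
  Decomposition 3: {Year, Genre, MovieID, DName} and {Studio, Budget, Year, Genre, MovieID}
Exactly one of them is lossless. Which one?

Decomposition 3

Decomposition 1: common = {Genre, MovieID}, closure = {Genre, MovieID, DName} → lossy.
Decomposition 2: common = {Studio, Year}, closure = {Studio, Year, MovieID} → lossy.
Decomposition 3: common = {Year, Genre, MovieID}, closure = {Year, Genre, MovieID, DName} → lossless.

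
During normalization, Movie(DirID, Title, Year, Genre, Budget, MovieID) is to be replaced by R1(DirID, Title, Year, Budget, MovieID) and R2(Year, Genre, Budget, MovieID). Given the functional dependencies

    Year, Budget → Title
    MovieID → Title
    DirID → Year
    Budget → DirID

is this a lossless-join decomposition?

Common attributes: R1 ∩ R2 = {Year, Budget, MovieID}.
Closure of {Year, Budget, MovieID}: Year, Budget → Title applies, adding Title; Budget → DirID applies, adding DirID. So (Year, Budget, MovieID)⁺ = {DirID, Title, Year, Budget, MovieID}.
This closure contains every attribute of R1, so R1 ∩ R2 → R1. The join is lossless.

Yes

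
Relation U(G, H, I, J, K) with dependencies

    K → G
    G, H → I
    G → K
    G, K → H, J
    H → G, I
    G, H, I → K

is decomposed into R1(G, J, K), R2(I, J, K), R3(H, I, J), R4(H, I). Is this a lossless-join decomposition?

No

Chase test. Columns are G, H, I, J, K; row i has aⱼ where attribute j ∈ Ri, else bᵢⱼ.
Initial tableau (one row per fragment):
  row 1: a1 b12 b13 a4 a5
  row 2: b21 b22 a3 a4 a5
  row 3: b31 a2 a3 a4 b35
  row 4: b41 a2 a3 b44 b45
Rows 1 and 2 agree on K; apply K→G and equate their G entries.
Rows 1 and 2 agree on G, K; apply G, K→H, J and equate their H, J entries.
Rows 1 and 2 agree on H; apply H→G, I and equate their G, I entries.
Rows 3 and 4 agree on H; apply H→G, I and equate their G, I entries.
Rows 3 and 4 agree on G, H, I; apply G, H, I→K and equate their K entries.
Rows 3 and 4 agree on G, K; apply G, K→H, J and equate their H, J entries.
No row becomes fully distinguished — the join is lossy.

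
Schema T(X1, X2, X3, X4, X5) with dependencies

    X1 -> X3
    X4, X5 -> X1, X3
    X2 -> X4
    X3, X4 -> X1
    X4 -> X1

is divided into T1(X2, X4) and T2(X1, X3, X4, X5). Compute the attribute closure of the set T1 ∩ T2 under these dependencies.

X1, X3, X4

T1 ∩ T2 = {X4}.
X4 → X1 applies, adding X1
X1 → X3 applies, adding X3
Closure: {X1, X3, X4}.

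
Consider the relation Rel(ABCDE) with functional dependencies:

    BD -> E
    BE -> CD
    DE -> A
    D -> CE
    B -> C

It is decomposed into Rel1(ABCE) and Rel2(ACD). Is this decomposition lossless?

Common attributes: Rel1 ∩ Rel2 = {AC}.
No dependency enlarges {AC}, so (AC)⁺ = {AC}.
The closure contains neither all of Rel1 = {ABCE} nor all of Rel2 = {ACD}, so the common attributes are not a superkey of either fragment. The join is lossy.

No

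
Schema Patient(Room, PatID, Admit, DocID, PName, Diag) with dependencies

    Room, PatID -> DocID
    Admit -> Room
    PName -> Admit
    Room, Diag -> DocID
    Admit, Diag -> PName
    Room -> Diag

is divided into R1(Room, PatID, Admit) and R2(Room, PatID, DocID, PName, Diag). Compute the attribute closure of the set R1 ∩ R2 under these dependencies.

R1 ∩ R2 = {Room, PatID}.
Room, PatID → DocID applies, adding DocID
Room → Diag applies, adding Diag
Closure: {Room, PatID, DocID, Diag}.

Room, PatID, DocID, Diag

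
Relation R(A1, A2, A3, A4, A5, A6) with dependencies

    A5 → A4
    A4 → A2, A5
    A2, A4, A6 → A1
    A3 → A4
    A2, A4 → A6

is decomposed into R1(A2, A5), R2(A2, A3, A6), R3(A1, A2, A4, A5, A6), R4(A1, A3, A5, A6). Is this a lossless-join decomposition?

Yes

Chase test. Columns are A1, A2, A3, A4, A5, A6; row i has aⱼ where attribute j ∈ Ri, else bᵢⱼ.
Initial tableau (one row per fragment):
  row 1: b11 a2 b13 b14 a5 b16
  row 2: b21 a2 a3 b24 b25 a6
  row 3: a1 a2 b33 a4 a5 a6
  row 4: a1 b42 a3 b44 a5 a6
Rows 1 and 3 agree on A5; apply A5→A4 and equate their A4 entries.
Rows 1 and 4 agree on A5; apply A5→A4 and equate their A4 entries.
Rows 1 and 4 agree on A4; apply A4→A2, A5 and equate their A2, A5 entries.
Rows 2 and 4 agree on A3; apply A3→A4 and equate their A4 entries.
Rows 1 and 2 agree on A2, A4; apply A2, A4→A6 and equate their A6 entries.
Rows 1 and 2 agree on A4; apply A4→A2, A5 and equate their A2, A5 entries.
Rows 1 and 2 agree on A2, A4, A6; apply A2, A4, A6→A1 and equate their A1 entries.
Rows 1 and 3 agree on A2, A4, A6; apply A2, A4, A6→A1 and equate their A1 entries.
Row 2 is now all distinguished symbols — the join is lossless.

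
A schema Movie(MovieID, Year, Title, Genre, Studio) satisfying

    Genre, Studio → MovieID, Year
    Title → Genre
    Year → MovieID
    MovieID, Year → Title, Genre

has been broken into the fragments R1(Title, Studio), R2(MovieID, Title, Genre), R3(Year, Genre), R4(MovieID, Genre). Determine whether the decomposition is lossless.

Chase test. Columns are MovieID, Year, Title, Genre, Studio; row i has aⱼ where attribute j ∈ Ri, else bᵢⱼ.
Initial tableau (one row per fragment):
  row 1: b11 b12 a3 b14 a5
  row 2: a1 b22 a3 a4 b25
  row 3: b31 a2 b33 a4 b35
  row 4: a1 b42 b43 a4 b45
Rows 1 and 2 agree on Title; apply Title→Genre and equate their Genre entries.
No row becomes fully distinguished — the join is lossy.

No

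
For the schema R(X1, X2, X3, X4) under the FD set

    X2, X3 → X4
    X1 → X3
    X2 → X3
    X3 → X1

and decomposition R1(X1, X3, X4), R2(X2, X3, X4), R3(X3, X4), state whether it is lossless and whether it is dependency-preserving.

lossless and dependency-preserving

Lossless test (chase): Rows 1 and 2 agree on X3; apply X3→X1 and equate their X1 entries. Rows 1 and 3 agree on X3; apply X3→X1 and equate their X1 entries. Row 2 is now all distinguished symbols — the join is lossless.
Dependency preservation: every FD's attributes lie within a single fragment, so each can be enforced locally — preserved.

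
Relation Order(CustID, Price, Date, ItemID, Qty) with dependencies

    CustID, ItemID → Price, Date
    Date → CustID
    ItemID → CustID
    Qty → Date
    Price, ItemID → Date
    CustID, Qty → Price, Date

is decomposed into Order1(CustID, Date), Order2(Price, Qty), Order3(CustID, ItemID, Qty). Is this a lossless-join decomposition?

No

Chase test. Columns are CustID, Price, Date, ItemID, Qty; row i has aⱼ where attribute j ∈ Orderi, else bᵢⱼ.
Initial tableau (one row per fragment):
  row 1: a1 b12 a3 b14 b15
  row 2: b21 a2 b23 b24 a5
  row 3: a1 b32 b33 a4 a5
Rows 2 and 3 agree on Qty; apply Qty→Date and equate their Date entries.
Rows 2 and 3 agree on Date; apply Date→CustID and equate their CustID entries.
Rows 2 and 3 agree on CustID, Qty; apply CustID, Qty→Price, Date and equate their Price, Date entries.
No row becomes fully distinguished — the join is lossy.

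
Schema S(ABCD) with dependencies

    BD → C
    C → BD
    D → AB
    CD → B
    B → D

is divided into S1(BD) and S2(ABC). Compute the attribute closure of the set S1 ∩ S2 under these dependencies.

ABCD

S1 ∩ S2 = {B}.
B → D applies, adding D
BD → C applies, adding C
D → AB applies, adding A
Closure: {ABCD}.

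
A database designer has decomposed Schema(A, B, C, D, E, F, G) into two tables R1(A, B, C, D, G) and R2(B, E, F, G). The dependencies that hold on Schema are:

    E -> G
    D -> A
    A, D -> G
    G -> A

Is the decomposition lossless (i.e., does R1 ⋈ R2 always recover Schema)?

Common attributes: R1 ∩ R2 = {B, G}.
Closure of {B, G}: G → A applies, adding A. So (B, G)⁺ = {A, B, G}.
The closure contains neither all of R1 = {A, B, C, D, G} nor all of R2 = {B, E, F, G}, so the common attributes are not a superkey of either fragment. The join is lossy.

No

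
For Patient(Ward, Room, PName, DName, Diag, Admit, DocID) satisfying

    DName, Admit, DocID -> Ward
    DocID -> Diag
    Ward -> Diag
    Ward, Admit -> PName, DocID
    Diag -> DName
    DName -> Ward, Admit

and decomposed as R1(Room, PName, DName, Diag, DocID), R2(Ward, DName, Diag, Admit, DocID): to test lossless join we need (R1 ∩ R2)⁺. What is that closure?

R1 ∩ R2 = {DName, Diag, DocID}.
DName → Ward, Admit applies, adding Ward, Admit
Ward, Admit → PName, DocID applies, adding PName
Closure: {Ward, PName, DName, Diag, Admit, DocID}.

Ward, PName, DName, Diag, Admit, DocID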